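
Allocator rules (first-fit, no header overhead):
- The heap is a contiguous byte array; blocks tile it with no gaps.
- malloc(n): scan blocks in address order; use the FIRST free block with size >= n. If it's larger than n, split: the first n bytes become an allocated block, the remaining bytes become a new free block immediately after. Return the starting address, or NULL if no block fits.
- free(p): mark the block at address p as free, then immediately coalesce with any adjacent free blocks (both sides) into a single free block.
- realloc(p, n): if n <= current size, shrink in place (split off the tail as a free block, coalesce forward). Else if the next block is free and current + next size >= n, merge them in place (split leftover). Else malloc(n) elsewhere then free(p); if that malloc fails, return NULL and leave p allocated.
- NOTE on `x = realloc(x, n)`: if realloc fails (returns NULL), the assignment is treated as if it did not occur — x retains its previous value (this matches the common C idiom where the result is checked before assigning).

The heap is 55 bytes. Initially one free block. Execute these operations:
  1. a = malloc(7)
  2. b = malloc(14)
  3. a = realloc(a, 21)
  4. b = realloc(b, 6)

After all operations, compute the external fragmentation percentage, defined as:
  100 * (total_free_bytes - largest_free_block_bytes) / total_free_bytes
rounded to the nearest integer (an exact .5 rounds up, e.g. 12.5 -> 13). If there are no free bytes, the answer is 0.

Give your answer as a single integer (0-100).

Answer: 54

Derivation:
Op 1: a = malloc(7) -> a = 0; heap: [0-6 ALLOC][7-54 FREE]
Op 2: b = malloc(14) -> b = 7; heap: [0-6 ALLOC][7-20 ALLOC][21-54 FREE]
Op 3: a = realloc(a, 21) -> a = 21; heap: [0-6 FREE][7-20 ALLOC][21-41 ALLOC][42-54 FREE]
Op 4: b = realloc(b, 6) -> b = 7; heap: [0-6 FREE][7-12 ALLOC][13-20 FREE][21-41 ALLOC][42-54 FREE]
Free blocks: [7 8 13] total_free=28 largest=13 -> 100*(28-13)/28 = 1500/28 ≈ 53.571 -> rounds to 54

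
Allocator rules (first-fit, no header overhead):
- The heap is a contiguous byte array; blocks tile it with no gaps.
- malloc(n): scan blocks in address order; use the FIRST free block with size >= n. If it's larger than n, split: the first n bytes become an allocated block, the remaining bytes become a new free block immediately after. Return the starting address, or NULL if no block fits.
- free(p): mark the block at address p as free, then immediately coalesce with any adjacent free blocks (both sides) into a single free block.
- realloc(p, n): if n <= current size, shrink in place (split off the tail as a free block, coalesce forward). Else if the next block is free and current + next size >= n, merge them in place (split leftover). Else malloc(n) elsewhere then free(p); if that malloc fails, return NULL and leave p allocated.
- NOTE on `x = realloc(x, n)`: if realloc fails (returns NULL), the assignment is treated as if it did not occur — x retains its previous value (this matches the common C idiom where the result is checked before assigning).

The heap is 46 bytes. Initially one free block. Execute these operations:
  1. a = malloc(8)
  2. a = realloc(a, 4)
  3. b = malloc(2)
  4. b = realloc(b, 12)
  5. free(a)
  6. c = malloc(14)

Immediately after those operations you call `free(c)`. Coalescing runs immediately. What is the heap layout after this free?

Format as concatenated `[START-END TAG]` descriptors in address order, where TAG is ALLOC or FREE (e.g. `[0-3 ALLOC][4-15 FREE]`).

Op 1: a = malloc(8) -> a = 0; heap: [0-7 ALLOC][8-45 FREE]
Op 2: a = realloc(a, 4) -> a = 0; heap: [0-3 ALLOC][4-45 FREE]
Op 3: b = malloc(2) -> b = 4; heap: [0-3 ALLOC][4-5 ALLOC][6-45 FREE]
Op 4: b = realloc(b, 12) -> b = 4; heap: [0-3 ALLOC][4-15 ALLOC][16-45 FREE]
Op 5: free(a) -> (freed a); heap: [0-3 FREE][4-15 ALLOC][16-45 FREE]
Op 6: c = malloc(14) -> c = 16; heap: [0-3 FREE][4-15 ALLOC][16-29 ALLOC][30-45 FREE]
free(c): c = 16 -> block [16-29 ALLOC]; mark free, coalesce with adjacent free neighbors -> [0-3 FREE][4-15 ALLOC][16-45 FREE]

Answer: [0-3 FREE][4-15 ALLOC][16-45 FREE]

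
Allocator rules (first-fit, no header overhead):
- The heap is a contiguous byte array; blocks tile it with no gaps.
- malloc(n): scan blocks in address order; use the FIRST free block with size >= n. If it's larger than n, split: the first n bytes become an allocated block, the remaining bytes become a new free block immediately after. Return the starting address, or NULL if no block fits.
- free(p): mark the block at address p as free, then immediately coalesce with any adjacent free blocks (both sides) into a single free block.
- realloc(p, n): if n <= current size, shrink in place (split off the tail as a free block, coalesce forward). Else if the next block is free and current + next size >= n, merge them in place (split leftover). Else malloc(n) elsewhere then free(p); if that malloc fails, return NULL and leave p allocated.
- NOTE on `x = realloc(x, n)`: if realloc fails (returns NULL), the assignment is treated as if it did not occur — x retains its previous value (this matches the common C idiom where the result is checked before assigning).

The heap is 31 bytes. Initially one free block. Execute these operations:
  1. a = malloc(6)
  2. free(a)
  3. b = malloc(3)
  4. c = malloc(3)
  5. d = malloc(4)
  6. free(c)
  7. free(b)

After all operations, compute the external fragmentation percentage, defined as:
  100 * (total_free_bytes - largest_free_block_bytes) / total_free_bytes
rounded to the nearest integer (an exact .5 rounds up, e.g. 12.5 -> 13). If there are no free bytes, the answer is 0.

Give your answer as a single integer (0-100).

Answer: 22

Derivation:
Op 1: a = malloc(6) -> a = 0; heap: [0-5 ALLOC][6-30 FREE]
Op 2: free(a) -> (freed a); heap: [0-30 FREE]
Op 3: b = malloc(3) -> b = 0; heap: [0-2 ALLOC][3-30 FREE]
Op 4: c = malloc(3) -> c = 3; heap: [0-2 ALLOC][3-5 ALLOC][6-30 FREE]
Op 5: d = malloc(4) -> d = 6; heap: [0-2 ALLOC][3-5 ALLOC][6-9 ALLOC][10-30 FREE]
Op 6: free(c) -> (freed c); heap: [0-2 ALLOC][3-5 FREE][6-9 ALLOC][10-30 FREE]
Op 7: free(b) -> (freed b); heap: [0-5 FREE][6-9 ALLOC][10-30 FREE]
Free blocks: [6 21] total_free=27 largest=21 -> 100*(27-21)/27 = 600/27 ≈ 22.222 -> rounds to 22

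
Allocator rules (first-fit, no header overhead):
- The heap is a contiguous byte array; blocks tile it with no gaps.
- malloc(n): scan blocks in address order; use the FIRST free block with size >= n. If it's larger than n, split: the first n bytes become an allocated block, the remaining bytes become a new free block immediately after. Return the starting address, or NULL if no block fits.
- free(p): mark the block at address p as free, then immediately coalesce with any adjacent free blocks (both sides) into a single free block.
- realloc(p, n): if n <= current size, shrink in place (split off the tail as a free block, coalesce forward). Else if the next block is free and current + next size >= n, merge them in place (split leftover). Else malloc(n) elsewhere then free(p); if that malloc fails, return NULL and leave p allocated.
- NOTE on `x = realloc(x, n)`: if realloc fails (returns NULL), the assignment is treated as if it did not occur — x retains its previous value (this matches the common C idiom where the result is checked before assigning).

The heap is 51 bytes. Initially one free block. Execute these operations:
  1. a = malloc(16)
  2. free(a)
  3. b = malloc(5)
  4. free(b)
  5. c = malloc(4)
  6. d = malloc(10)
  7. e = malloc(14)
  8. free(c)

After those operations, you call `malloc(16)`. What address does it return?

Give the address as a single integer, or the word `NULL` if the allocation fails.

Answer: 28

Derivation:
Op 1: a = malloc(16) -> a = 0; heap: [0-15 ALLOC][16-50 FREE]
Op 2: free(a) -> (freed a); heap: [0-50 FREE]
Op 3: b = malloc(5) -> b = 0; heap: [0-4 ALLOC][5-50 FREE]
Op 4: free(b) -> (freed b); heap: [0-50 FREE]
Op 5: c = malloc(4) -> c = 0; heap: [0-3 ALLOC][4-50 FREE]
Op 6: d = malloc(10) -> d = 4; heap: [0-3 ALLOC][4-13 ALLOC][14-50 FREE]
Op 7: e = malloc(14) -> e = 14; heap: [0-3 ALLOC][4-13 ALLOC][14-27 ALLOC][28-50 FREE]
Op 8: free(c) -> (freed c); heap: [0-3 FREE][4-13 ALLOC][14-27 ALLOC][28-50 FREE]
malloc(16): first-fit scan over [0-3 FREE][4-13 ALLOC][14-27 ALLOC][28-50 FREE] -> 28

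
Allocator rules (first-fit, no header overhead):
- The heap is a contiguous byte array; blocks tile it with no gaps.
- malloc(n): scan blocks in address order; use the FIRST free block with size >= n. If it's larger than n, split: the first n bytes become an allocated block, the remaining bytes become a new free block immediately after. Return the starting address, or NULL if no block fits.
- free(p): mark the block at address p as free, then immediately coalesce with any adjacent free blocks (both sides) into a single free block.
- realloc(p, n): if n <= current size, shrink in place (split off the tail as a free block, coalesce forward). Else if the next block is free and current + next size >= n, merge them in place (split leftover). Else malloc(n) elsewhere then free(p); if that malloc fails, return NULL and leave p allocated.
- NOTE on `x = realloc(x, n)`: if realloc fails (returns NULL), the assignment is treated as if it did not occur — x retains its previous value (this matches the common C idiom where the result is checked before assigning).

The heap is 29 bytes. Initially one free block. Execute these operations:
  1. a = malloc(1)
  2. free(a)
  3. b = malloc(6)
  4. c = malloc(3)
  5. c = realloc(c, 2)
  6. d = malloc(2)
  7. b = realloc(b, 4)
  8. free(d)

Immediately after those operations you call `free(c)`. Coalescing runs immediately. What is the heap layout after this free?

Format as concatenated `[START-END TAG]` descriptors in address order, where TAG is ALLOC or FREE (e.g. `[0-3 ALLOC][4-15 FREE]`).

Op 1: a = malloc(1) -> a = 0; heap: [0-0 ALLOC][1-28 FREE]
Op 2: free(a) -> (freed a); heap: [0-28 FREE]
Op 3: b = malloc(6) -> b = 0; heap: [0-5 ALLOC][6-28 FREE]
Op 4: c = malloc(3) -> c = 6; heap: [0-5 ALLOC][6-8 ALLOC][9-28 FREE]
Op 5: c = realloc(c, 2) -> c = 6; heap: [0-5 ALLOC][6-7 ALLOC][8-28 FREE]
Op 6: d = malloc(2) -> d = 8; heap: [0-5 ALLOC][6-7 ALLOC][8-9 ALLOC][10-28 FREE]
Op 7: b = realloc(b, 4) -> b = 0; heap: [0-3 ALLOC][4-5 FREE][6-7 ALLOC][8-9 ALLOC][10-28 FREE]
Op 8: free(d) -> (freed d); heap: [0-3 ALLOC][4-5 FREE][6-7 ALLOC][8-28 FREE]
free(c): c = 6 -> block [6-7 ALLOC]; mark free, coalesce with adjacent free neighbors -> [0-3 ALLOC][4-28 FREE]

Answer: [0-3 ALLOC][4-28 FREE]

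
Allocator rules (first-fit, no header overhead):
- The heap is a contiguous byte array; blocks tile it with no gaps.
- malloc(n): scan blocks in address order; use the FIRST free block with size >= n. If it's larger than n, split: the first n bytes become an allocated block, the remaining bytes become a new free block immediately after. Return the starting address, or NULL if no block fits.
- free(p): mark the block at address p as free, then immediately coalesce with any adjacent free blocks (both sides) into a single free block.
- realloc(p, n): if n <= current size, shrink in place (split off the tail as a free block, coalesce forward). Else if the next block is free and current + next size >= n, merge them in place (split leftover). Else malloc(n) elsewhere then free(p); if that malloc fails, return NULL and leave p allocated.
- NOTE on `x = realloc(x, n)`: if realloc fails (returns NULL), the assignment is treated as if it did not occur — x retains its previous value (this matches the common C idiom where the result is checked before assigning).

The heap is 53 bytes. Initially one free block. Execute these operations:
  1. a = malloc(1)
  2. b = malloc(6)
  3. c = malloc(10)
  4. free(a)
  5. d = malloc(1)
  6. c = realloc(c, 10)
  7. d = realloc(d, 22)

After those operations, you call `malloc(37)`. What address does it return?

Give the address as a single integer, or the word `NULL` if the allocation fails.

Op 1: a = malloc(1) -> a = 0; heap: [0-0 ALLOC][1-52 FREE]
Op 2: b = malloc(6) -> b = 1; heap: [0-0 ALLOC][1-6 ALLOC][7-52 FREE]
Op 3: c = malloc(10) -> c = 7; heap: [0-0 ALLOC][1-6 ALLOC][7-16 ALLOC][17-52 FREE]
Op 4: free(a) -> (freed a); heap: [0-0 FREE][1-6 ALLOC][7-16 ALLOC][17-52 FREE]
Op 5: d = malloc(1) -> d = 0; heap: [0-0 ALLOC][1-6 ALLOC][7-16 ALLOC][17-52 FREE]
Op 6: c = realloc(c, 10) -> c = 7; heap: [0-0 ALLOC][1-6 ALLOC][7-16 ALLOC][17-52 FREE]
Op 7: d = realloc(d, 22) -> d = 17; heap: [0-0 FREE][1-6 ALLOC][7-16 ALLOC][17-38 ALLOC][39-52 FREE]
malloc(37): first-fit scan over [0-0 FREE][1-6 ALLOC][7-16 ALLOC][17-38 ALLOC][39-52 FREE] -> NULL

Answer: NULL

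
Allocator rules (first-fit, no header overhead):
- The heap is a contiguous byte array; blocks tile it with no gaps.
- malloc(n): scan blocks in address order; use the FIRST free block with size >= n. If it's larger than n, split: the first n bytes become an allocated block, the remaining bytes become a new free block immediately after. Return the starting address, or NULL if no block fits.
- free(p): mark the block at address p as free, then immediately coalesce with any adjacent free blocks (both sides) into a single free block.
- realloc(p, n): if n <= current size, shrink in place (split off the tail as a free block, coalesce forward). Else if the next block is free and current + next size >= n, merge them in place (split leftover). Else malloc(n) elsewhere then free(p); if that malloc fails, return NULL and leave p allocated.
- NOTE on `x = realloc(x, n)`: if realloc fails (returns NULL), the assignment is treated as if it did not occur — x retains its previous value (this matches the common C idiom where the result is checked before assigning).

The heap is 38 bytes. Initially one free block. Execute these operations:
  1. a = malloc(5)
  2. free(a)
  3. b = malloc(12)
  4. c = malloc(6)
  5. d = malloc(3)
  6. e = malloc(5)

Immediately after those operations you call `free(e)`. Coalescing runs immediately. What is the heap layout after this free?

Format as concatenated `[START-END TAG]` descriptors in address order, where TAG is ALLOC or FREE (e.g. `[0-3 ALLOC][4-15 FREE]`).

Op 1: a = malloc(5) -> a = 0; heap: [0-4 ALLOC][5-37 FREE]
Op 2: free(a) -> (freed a); heap: [0-37 FREE]
Op 3: b = malloc(12) -> b = 0; heap: [0-11 ALLOC][12-37 FREE]
Op 4: c = malloc(6) -> c = 12; heap: [0-11 ALLOC][12-17 ALLOC][18-37 FREE]
Op 5: d = malloc(3) -> d = 18; heap: [0-11 ALLOC][12-17 ALLOC][18-20 ALLOC][21-37 FREE]
Op 6: e = malloc(5) -> e = 21; heap: [0-11 ALLOC][12-17 ALLOC][18-20 ALLOC][21-25 ALLOC][26-37 FREE]
free(e): e = 21 -> block [21-25 ALLOC]; mark free, coalesce with adjacent free neighbors -> [0-11 ALLOC][12-17 ALLOC][18-20 ALLOC][21-37 FREE]

Answer: [0-11 ALLOC][12-17 ALLOC][18-20 ALLOC][21-37 FREE]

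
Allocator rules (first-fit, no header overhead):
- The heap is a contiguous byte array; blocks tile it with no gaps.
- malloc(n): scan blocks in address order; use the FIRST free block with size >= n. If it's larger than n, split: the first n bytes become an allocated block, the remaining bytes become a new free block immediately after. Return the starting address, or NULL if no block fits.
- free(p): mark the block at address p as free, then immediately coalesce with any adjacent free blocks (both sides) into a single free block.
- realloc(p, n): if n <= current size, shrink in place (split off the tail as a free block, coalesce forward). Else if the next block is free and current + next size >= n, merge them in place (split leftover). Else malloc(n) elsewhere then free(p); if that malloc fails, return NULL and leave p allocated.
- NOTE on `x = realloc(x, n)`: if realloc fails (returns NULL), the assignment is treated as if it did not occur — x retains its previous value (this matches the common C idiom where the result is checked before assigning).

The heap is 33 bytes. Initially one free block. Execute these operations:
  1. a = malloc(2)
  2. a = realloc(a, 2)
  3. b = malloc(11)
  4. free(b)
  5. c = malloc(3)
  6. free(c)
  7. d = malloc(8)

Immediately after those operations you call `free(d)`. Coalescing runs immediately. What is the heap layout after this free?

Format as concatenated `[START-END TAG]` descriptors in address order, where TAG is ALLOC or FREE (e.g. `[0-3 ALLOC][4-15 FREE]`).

Op 1: a = malloc(2) -> a = 0; heap: [0-1 ALLOC][2-32 FREE]
Op 2: a = realloc(a, 2) -> a = 0; heap: [0-1 ALLOC][2-32 FREE]
Op 3: b = malloc(11) -> b = 2; heap: [0-1 ALLOC][2-12 ALLOC][13-32 FREE]
Op 4: free(b) -> (freed b); heap: [0-1 ALLOC][2-32 FREE]
Op 5: c = malloc(3) -> c = 2; heap: [0-1 ALLOC][2-4 ALLOC][5-32 FREE]
Op 6: free(c) -> (freed c); heap: [0-1 ALLOC][2-32 FREE]
Op 7: d = malloc(8) -> d = 2; heap: [0-1 ALLOC][2-9 ALLOC][10-32 FREE]
free(d): d = 2 -> block [2-9 ALLOC]; mark free, coalesce with adjacent free neighbors -> [0-1 ALLOC][2-32 FREE]

Answer: [0-1 ALLOC][2-32 FREE]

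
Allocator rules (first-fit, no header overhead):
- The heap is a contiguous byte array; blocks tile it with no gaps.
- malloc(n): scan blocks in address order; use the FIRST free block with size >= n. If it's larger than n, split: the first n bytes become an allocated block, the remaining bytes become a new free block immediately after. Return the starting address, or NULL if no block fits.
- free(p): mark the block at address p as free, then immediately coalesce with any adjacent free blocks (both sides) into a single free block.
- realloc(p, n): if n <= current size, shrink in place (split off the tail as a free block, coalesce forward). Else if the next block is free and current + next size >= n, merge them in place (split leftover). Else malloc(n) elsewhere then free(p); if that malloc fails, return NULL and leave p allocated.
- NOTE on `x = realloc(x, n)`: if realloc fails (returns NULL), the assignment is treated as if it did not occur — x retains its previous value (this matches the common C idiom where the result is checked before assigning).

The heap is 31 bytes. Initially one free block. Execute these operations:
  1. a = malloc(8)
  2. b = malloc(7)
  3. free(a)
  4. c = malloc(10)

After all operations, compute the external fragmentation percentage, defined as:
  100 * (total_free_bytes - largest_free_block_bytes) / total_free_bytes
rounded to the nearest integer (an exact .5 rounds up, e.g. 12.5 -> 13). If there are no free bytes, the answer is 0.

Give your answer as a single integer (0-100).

Op 1: a = malloc(8) -> a = 0; heap: [0-7 ALLOC][8-30 FREE]
Op 2: b = malloc(7) -> b = 8; heap: [0-7 ALLOC][8-14 ALLOC][15-30 FREE]
Op 3: free(a) -> (freed a); heap: [0-7 FREE][8-14 ALLOC][15-30 FREE]
Op 4: c = malloc(10) -> c = 15; heap: [0-7 FREE][8-14 ALLOC][15-24 ALLOC][25-30 FREE]
Free blocks: [8 6] total_free=14 largest=8 -> 100*(14-8)/14 = 600/14 ≈ 42.857 -> rounds to 43

Answer: 43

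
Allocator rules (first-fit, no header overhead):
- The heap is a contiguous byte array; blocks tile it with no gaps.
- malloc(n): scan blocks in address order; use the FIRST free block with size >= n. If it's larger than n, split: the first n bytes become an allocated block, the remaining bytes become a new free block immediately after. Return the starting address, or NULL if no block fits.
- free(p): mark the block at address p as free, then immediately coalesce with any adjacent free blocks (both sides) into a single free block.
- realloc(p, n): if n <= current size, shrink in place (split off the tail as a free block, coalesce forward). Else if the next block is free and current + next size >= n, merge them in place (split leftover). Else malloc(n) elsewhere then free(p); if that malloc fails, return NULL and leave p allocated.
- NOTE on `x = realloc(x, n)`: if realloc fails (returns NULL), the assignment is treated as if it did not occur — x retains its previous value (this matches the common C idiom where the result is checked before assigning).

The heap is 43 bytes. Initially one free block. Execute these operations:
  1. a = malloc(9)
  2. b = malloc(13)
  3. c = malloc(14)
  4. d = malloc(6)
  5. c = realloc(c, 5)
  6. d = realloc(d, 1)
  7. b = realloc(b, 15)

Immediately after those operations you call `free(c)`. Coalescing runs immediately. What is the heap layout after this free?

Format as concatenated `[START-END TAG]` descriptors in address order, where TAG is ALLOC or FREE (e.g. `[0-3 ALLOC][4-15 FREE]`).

Answer: [0-8 ALLOC][9-21 ALLOC][22-35 FREE][36-36 ALLOC][37-42 FREE]

Derivation:
Op 1: a = malloc(9) -> a = 0; heap: [0-8 ALLOC][9-42 FREE]
Op 2: b = malloc(13) -> b = 9; heap: [0-8 ALLOC][9-21 ALLOC][22-42 FREE]
Op 3: c = malloc(14) -> c = 22; heap: [0-8 ALLOC][9-21 ALLOC][22-35 ALLOC][36-42 FREE]
Op 4: d = malloc(6) -> d = 36; heap: [0-8 ALLOC][9-21 ALLOC][22-35 ALLOC][36-41 ALLOC][42-42 FREE]
Op 5: c = realloc(c, 5) -> c = 22; heap: [0-8 ALLOC][9-21 ALLOC][22-26 ALLOC][27-35 FREE][36-41 ALLOC][42-42 FREE]
Op 6: d = realloc(d, 1) -> d = 36; heap: [0-8 ALLOC][9-21 ALLOC][22-26 ALLOC][27-35 FREE][36-36 ALLOC][37-42 FREE]
Op 7: b = realloc(b, 15) -> NULL (b unchanged); heap: [0-8 ALLOC][9-21 ALLOC][22-26 ALLOC][27-35 FREE][36-36 ALLOC][37-42 FREE]
free(c): c = 22 -> block [22-26 ALLOC]; mark free, coalesce with adjacent free neighbors -> [0-8 ALLOC][9-21 ALLOC][22-35 FREE][36-36 ALLOC][37-42 FREE]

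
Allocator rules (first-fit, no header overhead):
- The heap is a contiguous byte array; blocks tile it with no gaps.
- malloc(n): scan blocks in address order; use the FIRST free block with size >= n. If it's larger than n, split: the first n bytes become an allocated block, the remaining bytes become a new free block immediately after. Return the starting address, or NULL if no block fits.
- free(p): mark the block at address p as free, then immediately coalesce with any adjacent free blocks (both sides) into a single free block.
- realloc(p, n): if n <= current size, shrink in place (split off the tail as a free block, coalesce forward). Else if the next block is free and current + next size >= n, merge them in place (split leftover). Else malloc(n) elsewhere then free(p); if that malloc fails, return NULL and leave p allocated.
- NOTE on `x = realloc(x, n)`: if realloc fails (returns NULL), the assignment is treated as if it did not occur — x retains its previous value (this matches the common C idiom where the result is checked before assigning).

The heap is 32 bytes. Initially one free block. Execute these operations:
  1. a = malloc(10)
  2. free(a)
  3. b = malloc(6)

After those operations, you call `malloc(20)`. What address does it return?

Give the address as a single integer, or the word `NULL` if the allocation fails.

Answer: 6

Derivation:
Op 1: a = malloc(10) -> a = 0; heap: [0-9 ALLOC][10-31 FREE]
Op 2: free(a) -> (freed a); heap: [0-31 FREE]
Op 3: b = malloc(6) -> b = 0; heap: [0-5 ALLOC][6-31 FREE]
malloc(20): first-fit scan over [0-5 ALLOC][6-31 FREE] -> 6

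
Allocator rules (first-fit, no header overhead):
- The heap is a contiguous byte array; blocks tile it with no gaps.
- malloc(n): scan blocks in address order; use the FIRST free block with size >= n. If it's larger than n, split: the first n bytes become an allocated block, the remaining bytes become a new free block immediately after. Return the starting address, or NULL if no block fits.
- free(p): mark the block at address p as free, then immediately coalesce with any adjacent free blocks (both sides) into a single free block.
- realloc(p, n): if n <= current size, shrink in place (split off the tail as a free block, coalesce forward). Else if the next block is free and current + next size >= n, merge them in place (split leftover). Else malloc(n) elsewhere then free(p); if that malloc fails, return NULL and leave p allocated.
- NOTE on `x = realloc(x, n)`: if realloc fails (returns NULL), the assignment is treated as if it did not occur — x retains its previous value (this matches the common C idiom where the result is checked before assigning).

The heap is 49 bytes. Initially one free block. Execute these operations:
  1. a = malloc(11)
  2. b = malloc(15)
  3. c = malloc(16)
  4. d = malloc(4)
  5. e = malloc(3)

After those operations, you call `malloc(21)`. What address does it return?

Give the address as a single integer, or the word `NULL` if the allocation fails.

Answer: NULL

Derivation:
Op 1: a = malloc(11) -> a = 0; heap: [0-10 ALLOC][11-48 FREE]
Op 2: b = malloc(15) -> b = 11; heap: [0-10 ALLOC][11-25 ALLOC][26-48 FREE]
Op 3: c = malloc(16) -> c = 26; heap: [0-10 ALLOC][11-25 ALLOC][26-41 ALLOC][42-48 FREE]
Op 4: d = malloc(4) -> d = 42; heap: [0-10 ALLOC][11-25 ALLOC][26-41 ALLOC][42-45 ALLOC][46-48 FREE]
Op 5: e = malloc(3) -> e = 46; heap: [0-10 ALLOC][11-25 ALLOC][26-41 ALLOC][42-45 ALLOC][46-48 ALLOC]
malloc(21): first-fit scan over [0-10 ALLOC][11-25 ALLOC][26-41 ALLOC][42-45 ALLOC][46-48 ALLOC] -> NULL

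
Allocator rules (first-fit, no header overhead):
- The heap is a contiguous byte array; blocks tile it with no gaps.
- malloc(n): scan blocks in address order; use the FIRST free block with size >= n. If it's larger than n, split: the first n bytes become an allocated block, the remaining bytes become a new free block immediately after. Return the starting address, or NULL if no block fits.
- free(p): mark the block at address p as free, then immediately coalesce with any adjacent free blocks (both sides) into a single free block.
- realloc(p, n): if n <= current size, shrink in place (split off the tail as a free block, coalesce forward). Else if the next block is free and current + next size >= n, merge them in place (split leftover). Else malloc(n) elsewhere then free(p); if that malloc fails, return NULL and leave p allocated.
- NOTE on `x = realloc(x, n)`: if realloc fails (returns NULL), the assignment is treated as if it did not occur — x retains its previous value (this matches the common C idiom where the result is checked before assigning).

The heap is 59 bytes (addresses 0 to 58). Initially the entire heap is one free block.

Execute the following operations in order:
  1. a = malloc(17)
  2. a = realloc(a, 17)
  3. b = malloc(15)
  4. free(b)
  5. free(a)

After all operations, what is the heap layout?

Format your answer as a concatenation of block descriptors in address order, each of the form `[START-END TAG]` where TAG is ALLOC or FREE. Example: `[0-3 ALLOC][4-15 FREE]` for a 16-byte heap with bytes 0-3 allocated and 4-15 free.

Answer: [0-58 FREE]

Derivation:
Op 1: a = malloc(17) -> a = 0; heap: [0-16 ALLOC][17-58 FREE]
Op 2: a = realloc(a, 17) -> a = 0; heap: [0-16 ALLOC][17-58 FREE]
Op 3: b = malloc(15) -> b = 17; heap: [0-16 ALLOC][17-31 ALLOC][32-58 FREE]
Op 4: free(b) -> (freed b); heap: [0-16 ALLOC][17-58 FREE]
Op 5: free(a) -> (freed a); heap: [0-58 FREE]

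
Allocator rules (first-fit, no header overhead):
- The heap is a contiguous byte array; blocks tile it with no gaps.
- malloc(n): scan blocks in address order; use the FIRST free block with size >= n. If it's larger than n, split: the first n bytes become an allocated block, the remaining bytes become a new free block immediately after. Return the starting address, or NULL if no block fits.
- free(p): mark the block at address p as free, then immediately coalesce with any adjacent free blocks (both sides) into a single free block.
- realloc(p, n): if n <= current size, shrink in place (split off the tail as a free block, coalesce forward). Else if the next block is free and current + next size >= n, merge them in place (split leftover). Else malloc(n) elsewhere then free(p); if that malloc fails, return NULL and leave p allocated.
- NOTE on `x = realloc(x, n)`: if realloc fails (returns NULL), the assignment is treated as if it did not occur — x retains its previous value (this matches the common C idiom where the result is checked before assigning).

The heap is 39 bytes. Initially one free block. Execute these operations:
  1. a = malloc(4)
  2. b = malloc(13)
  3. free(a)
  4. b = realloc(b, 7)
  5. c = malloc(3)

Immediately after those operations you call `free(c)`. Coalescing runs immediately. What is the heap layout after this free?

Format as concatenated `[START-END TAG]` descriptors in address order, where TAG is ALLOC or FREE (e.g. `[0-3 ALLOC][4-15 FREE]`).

Op 1: a = malloc(4) -> a = 0; heap: [0-3 ALLOC][4-38 FREE]
Op 2: b = malloc(13) -> b = 4; heap: [0-3 ALLOC][4-16 ALLOC][17-38 FREE]
Op 3: free(a) -> (freed a); heap: [0-3 FREE][4-16 ALLOC][17-38 FREE]
Op 4: b = realloc(b, 7) -> b = 4; heap: [0-3 FREE][4-10 ALLOC][11-38 FREE]
Op 5: c = malloc(3) -> c = 0; heap: [0-2 ALLOC][3-3 FREE][4-10 ALLOC][11-38 FREE]
free(c): c = 0 -> block [0-2 ALLOC]; mark free, coalesce with adjacent free neighbors -> [0-3 FREE][4-10 ALLOC][11-38 FREE]

Answer: [0-3 FREE][4-10 ALLOC][11-38 FREE]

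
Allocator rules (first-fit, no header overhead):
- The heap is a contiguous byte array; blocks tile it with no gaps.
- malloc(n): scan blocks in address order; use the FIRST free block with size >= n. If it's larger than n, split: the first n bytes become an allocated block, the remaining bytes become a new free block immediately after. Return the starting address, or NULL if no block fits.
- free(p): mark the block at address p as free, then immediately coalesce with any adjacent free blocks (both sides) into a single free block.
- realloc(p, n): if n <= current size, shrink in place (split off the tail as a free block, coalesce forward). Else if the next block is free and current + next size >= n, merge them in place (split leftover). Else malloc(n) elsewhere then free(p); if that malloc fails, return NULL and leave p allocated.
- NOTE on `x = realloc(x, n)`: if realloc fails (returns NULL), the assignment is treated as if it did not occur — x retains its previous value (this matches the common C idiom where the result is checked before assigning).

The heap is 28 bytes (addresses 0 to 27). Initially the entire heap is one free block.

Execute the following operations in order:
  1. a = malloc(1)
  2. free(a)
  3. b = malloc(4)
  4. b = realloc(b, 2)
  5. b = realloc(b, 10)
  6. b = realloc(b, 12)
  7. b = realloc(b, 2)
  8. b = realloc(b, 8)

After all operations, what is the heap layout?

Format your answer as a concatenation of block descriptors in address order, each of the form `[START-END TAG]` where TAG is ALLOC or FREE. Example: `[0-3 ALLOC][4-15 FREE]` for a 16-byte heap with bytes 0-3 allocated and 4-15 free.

Answer: [0-7 ALLOC][8-27 FREE]

Derivation:
Op 1: a = malloc(1) -> a = 0; heap: [0-0 ALLOC][1-27 FREE]
Op 2: free(a) -> (freed a); heap: [0-27 FREE]
Op 3: b = malloc(4) -> b = 0; heap: [0-3 ALLOC][4-27 FREE]
Op 4: b = realloc(b, 2) -> b = 0; heap: [0-1 ALLOC][2-27 FREE]
Op 5: b = realloc(b, 10) -> b = 0; heap: [0-9 ALLOC][10-27 FREE]
Op 6: b = realloc(b, 12) -> b = 0; heap: [0-11 ALLOC][12-27 FREE]
Op 7: b = realloc(b, 2) -> b = 0; heap: [0-1 ALLOC][2-27 FREE]
Op 8: b = realloc(b, 8) -> b = 0; heap: [0-7 ALLOC][8-27 FREE]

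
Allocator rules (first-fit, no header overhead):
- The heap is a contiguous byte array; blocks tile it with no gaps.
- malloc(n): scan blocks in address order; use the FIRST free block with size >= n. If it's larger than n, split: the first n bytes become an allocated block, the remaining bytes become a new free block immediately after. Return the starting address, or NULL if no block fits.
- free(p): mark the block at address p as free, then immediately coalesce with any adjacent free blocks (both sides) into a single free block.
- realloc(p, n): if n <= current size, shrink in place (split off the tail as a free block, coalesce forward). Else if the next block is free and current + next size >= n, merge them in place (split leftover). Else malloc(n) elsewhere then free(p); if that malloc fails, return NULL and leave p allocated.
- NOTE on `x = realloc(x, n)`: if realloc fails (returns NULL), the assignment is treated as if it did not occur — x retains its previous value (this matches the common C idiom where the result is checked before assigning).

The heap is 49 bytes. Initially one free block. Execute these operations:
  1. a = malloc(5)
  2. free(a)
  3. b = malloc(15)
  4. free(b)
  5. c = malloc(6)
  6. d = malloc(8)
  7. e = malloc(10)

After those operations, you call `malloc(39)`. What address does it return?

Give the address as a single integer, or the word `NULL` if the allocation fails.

Answer: NULL

Derivation:
Op 1: a = malloc(5) -> a = 0; heap: [0-4 ALLOC][5-48 FREE]
Op 2: free(a) -> (freed a); heap: [0-48 FREE]
Op 3: b = malloc(15) -> b = 0; heap: [0-14 ALLOC][15-48 FREE]
Op 4: free(b) -> (freed b); heap: [0-48 FREE]
Op 5: c = malloc(6) -> c = 0; heap: [0-5 ALLOC][6-48 FREE]
Op 6: d = malloc(8) -> d = 6; heap: [0-5 ALLOC][6-13 ALLOC][14-48 FREE]
Op 7: e = malloc(10) -> e = 14; heap: [0-5 ALLOC][6-13 ALLOC][14-23 ALLOC][24-48 FREE]
malloc(39): first-fit scan over [0-5 ALLOC][6-13 ALLOC][14-23 ALLOC][24-48 FREE] -> NULL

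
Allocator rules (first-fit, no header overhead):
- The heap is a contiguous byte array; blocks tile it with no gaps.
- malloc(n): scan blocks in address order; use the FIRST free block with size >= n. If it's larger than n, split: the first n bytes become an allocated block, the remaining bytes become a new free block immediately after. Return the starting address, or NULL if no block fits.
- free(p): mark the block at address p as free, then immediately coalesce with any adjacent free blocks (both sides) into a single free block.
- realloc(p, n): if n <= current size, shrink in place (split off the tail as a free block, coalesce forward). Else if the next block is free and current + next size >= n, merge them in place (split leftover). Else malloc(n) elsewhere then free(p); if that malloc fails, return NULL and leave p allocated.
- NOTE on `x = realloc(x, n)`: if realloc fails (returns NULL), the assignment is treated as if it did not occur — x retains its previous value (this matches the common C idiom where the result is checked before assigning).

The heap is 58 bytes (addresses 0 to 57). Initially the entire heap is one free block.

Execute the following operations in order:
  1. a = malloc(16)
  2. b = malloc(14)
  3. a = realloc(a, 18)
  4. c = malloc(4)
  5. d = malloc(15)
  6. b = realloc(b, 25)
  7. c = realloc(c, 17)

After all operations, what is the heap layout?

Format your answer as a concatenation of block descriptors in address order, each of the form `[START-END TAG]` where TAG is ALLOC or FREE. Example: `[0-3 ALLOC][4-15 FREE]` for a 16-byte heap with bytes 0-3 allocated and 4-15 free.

Op 1: a = malloc(16) -> a = 0; heap: [0-15 ALLOC][16-57 FREE]
Op 2: b = malloc(14) -> b = 16; heap: [0-15 ALLOC][16-29 ALLOC][30-57 FREE]
Op 3: a = realloc(a, 18) -> a = 30; heap: [0-15 FREE][16-29 ALLOC][30-47 ALLOC][48-57 FREE]
Op 4: c = malloc(4) -> c = 0; heap: [0-3 ALLOC][4-15 FREE][16-29 ALLOC][30-47 ALLOC][48-57 FREE]
Op 5: d = malloc(15) -> d = NULL; heap: [0-3 ALLOC][4-15 FREE][16-29 ALLOC][30-47 ALLOC][48-57 FREE]
Op 6: b = realloc(b, 25) -> NULL (b unchanged); heap: [0-3 ALLOC][4-15 FREE][16-29 ALLOC][30-47 ALLOC][48-57 FREE]
Op 7: c = realloc(c, 17) -> NULL (c unchanged); heap: [0-3 ALLOC][4-15 FREE][16-29 ALLOC][30-47 ALLOC][48-57 FREE]

Answer: [0-3 ALLOC][4-15 FREE][16-29 ALLOC][30-47 ALLOC][48-57 FREE]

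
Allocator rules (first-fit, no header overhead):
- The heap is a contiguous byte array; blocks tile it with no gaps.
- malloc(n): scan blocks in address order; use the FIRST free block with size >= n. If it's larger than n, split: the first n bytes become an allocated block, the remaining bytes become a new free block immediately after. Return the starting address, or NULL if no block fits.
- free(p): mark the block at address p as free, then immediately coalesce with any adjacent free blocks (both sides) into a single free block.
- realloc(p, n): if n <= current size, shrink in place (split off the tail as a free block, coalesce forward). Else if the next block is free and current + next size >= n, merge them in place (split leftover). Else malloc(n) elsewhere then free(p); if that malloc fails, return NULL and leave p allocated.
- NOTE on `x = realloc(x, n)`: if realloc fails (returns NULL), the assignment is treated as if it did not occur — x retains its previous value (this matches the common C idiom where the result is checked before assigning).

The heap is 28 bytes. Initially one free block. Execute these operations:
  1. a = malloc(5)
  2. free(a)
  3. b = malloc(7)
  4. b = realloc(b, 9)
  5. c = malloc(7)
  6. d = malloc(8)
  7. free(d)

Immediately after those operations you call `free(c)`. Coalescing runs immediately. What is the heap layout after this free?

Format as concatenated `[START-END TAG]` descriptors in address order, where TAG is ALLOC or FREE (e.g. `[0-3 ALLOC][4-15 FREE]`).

Op 1: a = malloc(5) -> a = 0; heap: [0-4 ALLOC][5-27 FREE]
Op 2: free(a) -> (freed a); heap: [0-27 FREE]
Op 3: b = malloc(7) -> b = 0; heap: [0-6 ALLOC][7-27 FREE]
Op 4: b = realloc(b, 9) -> b = 0; heap: [0-8 ALLOC][9-27 FREE]
Op 5: c = malloc(7) -> c = 9; heap: [0-8 ALLOC][9-15 ALLOC][16-27 FREE]
Op 6: d = malloc(8) -> d = 16; heap: [0-8 ALLOC][9-15 ALLOC][16-23 ALLOC][24-27 FREE]
Op 7: free(d) -> (freed d); heap: [0-8 ALLOC][9-15 ALLOC][16-27 FREE]
free(c): c = 9 -> block [9-15 ALLOC]; mark free, coalesce with adjacent free neighbors -> [0-8 ALLOC][9-27 FREE]

Answer: [0-8 ALLOC][9-27 FREE]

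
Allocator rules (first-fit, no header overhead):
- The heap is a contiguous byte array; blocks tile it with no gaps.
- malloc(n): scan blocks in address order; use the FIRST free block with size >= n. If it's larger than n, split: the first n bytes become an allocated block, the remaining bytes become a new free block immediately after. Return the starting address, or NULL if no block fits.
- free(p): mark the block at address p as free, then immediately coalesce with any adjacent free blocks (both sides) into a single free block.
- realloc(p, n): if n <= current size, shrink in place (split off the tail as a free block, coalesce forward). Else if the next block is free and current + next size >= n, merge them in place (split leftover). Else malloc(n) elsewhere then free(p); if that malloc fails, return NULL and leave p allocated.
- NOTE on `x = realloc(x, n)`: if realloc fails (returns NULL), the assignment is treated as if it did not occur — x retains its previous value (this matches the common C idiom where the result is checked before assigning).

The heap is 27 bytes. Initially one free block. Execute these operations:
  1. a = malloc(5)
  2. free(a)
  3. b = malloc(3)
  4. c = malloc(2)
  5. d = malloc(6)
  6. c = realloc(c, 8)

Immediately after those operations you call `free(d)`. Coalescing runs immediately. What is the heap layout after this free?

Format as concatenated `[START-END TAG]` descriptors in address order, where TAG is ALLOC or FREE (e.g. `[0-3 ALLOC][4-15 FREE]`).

Answer: [0-2 ALLOC][3-10 FREE][11-18 ALLOC][19-26 FREE]

Derivation:
Op 1: a = malloc(5) -> a = 0; heap: [0-4 ALLOC][5-26 FREE]
Op 2: free(a) -> (freed a); heap: [0-26 FREE]
Op 3: b = malloc(3) -> b = 0; heap: [0-2 ALLOC][3-26 FREE]
Op 4: c = malloc(2) -> c = 3; heap: [0-2 ALLOC][3-4 ALLOC][5-26 FREE]
Op 5: d = malloc(6) -> d = 5; heap: [0-2 ALLOC][3-4 ALLOC][5-10 ALLOC][11-26 FREE]
Op 6: c = realloc(c, 8) -> c = 11; heap: [0-2 ALLOC][3-4 FREE][5-10 ALLOC][11-18 ALLOC][19-26 FREE]
free(d): d = 5 -> block [5-10 ALLOC]; mark free, coalesce with adjacent free neighbors -> [0-2 ALLOC][3-10 FREE][11-18 ALLOC][19-26 FREE]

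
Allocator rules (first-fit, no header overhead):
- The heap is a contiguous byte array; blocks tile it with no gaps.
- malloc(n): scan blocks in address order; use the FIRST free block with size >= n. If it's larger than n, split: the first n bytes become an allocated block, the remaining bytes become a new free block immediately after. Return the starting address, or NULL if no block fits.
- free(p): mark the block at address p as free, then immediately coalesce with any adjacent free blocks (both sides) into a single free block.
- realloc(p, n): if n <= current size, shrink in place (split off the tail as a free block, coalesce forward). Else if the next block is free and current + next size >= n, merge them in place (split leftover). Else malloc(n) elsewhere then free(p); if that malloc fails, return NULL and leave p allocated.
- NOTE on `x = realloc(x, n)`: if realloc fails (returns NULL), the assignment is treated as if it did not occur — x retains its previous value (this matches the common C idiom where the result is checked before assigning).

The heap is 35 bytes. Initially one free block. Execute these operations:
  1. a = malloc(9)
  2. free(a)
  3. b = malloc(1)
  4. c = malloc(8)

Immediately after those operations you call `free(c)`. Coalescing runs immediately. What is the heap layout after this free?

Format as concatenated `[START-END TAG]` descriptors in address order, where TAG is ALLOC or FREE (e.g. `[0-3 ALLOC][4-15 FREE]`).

Answer: [0-0 ALLOC][1-34 FREE]

Derivation:
Op 1: a = malloc(9) -> a = 0; heap: [0-8 ALLOC][9-34 FREE]
Op 2: free(a) -> (freed a); heap: [0-34 FREE]
Op 3: b = malloc(1) -> b = 0; heap: [0-0 ALLOC][1-34 FREE]
Op 4: c = malloc(8) -> c = 1; heap: [0-0 ALLOC][1-8 ALLOC][9-34 FREE]
free(c): c = 1 -> block [1-8 ALLOC]; mark free, coalesce with adjacent free neighbors -> [0-0 ALLOC][1-34 FREE]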